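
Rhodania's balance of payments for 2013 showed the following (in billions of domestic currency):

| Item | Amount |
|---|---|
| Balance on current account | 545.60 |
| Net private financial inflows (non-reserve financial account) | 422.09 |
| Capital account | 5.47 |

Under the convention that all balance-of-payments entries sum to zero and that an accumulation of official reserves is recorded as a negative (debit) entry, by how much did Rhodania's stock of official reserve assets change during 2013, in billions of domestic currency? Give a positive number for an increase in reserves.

973.16

Official reserve transactions balance = -(545.60 + 5.47 + 422.09) = -973.16
An accumulation of reserves is recorded as a debit (negative entry), so the change in the stock of reserves is the negative of that balance.
Change in official reserves = -(-973.16) = 973.16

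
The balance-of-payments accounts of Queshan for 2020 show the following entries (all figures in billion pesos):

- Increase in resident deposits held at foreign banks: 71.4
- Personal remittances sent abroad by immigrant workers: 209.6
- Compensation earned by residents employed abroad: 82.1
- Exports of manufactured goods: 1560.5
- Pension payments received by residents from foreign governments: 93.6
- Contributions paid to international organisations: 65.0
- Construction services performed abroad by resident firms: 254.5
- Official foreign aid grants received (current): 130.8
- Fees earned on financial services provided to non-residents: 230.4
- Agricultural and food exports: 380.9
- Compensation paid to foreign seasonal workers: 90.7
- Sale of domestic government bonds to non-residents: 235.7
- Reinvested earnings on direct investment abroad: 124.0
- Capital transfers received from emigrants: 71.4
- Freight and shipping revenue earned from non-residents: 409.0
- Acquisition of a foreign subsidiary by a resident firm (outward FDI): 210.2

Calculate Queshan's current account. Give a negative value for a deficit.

Goods: 380.9 + 1560.5 = 1941.4
Services: 254.5 + 230.4 + 409.0 = 893.9
Primary income: 82.1 - 90.7 + 124.0 = 115.4
Secondary income: 130.8 - 65.0 - 209.6 + 93.6 = -50.2
Current account = 1941.4 + 893.9 + 115.4 + (-50.2) = 2900.5
(Excluded from the current account — financial account: increase in resident deposits held at foreign banks 71.4, sale of domestic government bonds to non-residents 235.7, acquisition of a foreign subsidiary by a resident firm (outward FDI) 210.2; capital account: capital transfers received from emigrants 71.4.)

2900.5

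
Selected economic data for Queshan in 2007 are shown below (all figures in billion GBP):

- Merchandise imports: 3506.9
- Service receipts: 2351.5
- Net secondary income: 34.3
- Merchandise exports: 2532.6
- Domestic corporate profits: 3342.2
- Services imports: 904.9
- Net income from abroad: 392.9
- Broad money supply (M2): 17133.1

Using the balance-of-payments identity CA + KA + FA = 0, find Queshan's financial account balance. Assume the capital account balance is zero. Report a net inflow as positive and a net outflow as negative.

-899.5

Goods balance = 2532.6 - 3506.9 = -974.3
Services balance = 2351.5 - 904.9 = 1446.6
Trade balance (goods + services) = -974.3 + 1446.6 = 472.3
Net primary income = 392.9
Net secondary income = 34.3
Current account = 472.3 + 392.9 + 34.3 = 899.5
Financial account = -(899.5) = -899.5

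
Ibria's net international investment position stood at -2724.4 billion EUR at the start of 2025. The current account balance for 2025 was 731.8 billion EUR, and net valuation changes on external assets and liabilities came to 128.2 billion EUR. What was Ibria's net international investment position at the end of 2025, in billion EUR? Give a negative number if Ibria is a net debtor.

-1864.4

Change in NIIP = current account + net valuation change = 731.8 + 128.2 = 860.0
End-of-year NIIP = -2724.4 + 860.0 = -1864.4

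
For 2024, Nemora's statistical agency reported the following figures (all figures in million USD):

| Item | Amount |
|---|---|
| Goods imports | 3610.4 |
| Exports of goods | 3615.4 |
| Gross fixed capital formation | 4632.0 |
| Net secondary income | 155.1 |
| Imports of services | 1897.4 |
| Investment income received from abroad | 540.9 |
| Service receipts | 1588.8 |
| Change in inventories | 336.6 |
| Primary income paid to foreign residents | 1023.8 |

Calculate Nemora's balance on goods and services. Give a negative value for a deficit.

-303.6

Goods balance = 3615.4 - 3610.4 = 5.0
Services balance = 1588.8 - 1897.4 = -308.6
Trade balance (goods + services) = 5.0 + (-308.6) = -303.6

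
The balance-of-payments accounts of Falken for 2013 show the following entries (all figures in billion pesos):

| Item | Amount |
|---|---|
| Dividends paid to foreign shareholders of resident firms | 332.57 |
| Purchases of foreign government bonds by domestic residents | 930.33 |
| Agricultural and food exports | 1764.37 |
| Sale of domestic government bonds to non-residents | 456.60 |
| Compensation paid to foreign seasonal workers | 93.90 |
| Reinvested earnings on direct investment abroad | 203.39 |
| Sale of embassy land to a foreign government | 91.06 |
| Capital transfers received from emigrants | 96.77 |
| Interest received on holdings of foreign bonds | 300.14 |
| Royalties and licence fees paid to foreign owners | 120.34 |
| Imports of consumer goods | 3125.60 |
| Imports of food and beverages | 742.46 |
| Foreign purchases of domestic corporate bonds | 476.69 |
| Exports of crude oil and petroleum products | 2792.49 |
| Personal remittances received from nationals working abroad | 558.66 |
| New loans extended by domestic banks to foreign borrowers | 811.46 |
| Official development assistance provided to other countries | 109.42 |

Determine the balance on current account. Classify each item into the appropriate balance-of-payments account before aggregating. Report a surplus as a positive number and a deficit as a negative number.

Goods: -742.46 + 1764.37 + 2792.49 - 3125.60 = 688.80
Services: -120.34
Primary income: 203.39 - 93.90 - 332.57 + 300.14 = 77.06
Secondary income: -109.42 + 558.66 = 449.24
Current account = 688.80 + (-120.34) + 77.06 + 449.24 = 1094.76
(Excluded from the current account — financial account: purchases of foreign government bonds by domestic residents 930.33, sale of domestic government bonds to non-residents 456.60, foreign purchases of domestic corporate bonds 476.69, new loans extended by domestic banks to foreign borrowers 811.46; capital account: sale of embassy land to a foreign government 91.06, capital transfers received from emigrants 96.77.)

1094.76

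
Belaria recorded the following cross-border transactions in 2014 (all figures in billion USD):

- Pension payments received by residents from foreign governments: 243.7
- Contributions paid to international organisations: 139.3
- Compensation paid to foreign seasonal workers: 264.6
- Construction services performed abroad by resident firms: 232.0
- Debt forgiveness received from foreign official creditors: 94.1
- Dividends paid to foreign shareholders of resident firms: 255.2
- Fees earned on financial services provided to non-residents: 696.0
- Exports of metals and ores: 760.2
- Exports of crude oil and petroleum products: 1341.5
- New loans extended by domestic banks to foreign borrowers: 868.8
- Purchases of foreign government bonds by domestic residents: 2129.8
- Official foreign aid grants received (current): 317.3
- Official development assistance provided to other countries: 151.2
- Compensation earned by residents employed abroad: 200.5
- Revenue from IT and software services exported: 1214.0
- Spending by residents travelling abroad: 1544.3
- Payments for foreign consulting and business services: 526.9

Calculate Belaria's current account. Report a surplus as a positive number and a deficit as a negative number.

2123.7

Goods: 760.2 + 1341.5 = 2101.7
Services: -526.9 + 232.0 + 696.0 + 1214.0 - 1544.3 = 70.8
Primary income: -264.6 - 255.2 + 200.5 = -319.3
Secondary income: 317.3 - 139.3 + 243.7 - 151.2 = 270.5
Current account = 2101.7 + 70.8 + (-319.3) + 270.5 = 2123.7
(Excluded from the current account — capital account: debt forgiveness received from foreign official creditors 94.1; financial account: new loans extended by domestic banks to foreign borrowers 868.8, purchases of foreign government bonds by domestic residents 2129.8.)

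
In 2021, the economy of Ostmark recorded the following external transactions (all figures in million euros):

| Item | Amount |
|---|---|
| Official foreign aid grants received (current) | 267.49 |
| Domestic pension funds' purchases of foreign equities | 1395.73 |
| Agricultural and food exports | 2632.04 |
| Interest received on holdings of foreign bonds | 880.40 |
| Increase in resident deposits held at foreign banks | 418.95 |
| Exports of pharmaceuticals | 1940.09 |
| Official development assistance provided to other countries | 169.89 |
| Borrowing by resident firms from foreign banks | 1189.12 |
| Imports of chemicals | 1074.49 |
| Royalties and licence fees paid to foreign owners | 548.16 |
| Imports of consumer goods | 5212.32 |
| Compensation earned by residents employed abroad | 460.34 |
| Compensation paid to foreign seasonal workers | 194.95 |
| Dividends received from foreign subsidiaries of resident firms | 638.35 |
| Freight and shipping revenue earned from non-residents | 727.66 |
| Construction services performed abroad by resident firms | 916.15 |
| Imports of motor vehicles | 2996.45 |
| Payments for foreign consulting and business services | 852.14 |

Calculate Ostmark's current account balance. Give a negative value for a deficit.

Goods: 2632.04 + 1940.09 - 1074.49 - 5212.32 - 2996.45 = -4711.13
Services: 727.66 - 852.14 - 548.16 + 916.15 = 243.51
Primary income: 880.40 - 194.95 + 638.35 + 460.34 = 1784.14
Secondary income: 267.49 - 169.89 = 97.60
Current account = (-4711.13) + 243.51 + 1784.14 + 97.60 = -2585.88
(Excluded from the current account — financial account: domestic pension funds' purchases of foreign equities 1395.73, increase in resident deposits held at foreign banks 418.95, borrowing by resident firms from foreign banks 1189.12.)

-2585.88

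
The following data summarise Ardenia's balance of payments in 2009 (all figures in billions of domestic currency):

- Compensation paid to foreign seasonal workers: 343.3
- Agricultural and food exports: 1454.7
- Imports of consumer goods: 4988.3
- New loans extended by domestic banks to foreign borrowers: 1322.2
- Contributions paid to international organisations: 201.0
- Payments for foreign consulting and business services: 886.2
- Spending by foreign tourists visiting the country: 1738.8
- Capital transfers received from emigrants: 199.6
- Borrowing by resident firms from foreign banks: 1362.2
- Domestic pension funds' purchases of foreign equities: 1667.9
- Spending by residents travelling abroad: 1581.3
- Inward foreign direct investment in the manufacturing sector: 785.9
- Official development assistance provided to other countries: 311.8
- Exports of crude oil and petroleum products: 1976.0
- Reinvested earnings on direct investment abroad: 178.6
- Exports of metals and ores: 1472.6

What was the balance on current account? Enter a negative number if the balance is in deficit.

Goods: 1472.6 - 4988.3 + 1454.7 + 1976.0 = -85.0
Services: -1581.3 + 1738.8 - 886.2 = -728.7
Primary income: -343.3 + 178.6 = -164.7
Secondary income: -311.8 - 201.0 = -512.8
Current account = (-85.0) + (-728.7) + (-164.7) + (-512.8) = -1491.2
(Excluded from the current account — financial account: new loans extended by domestic banks to foreign borrowers 1322.2, borrowing by resident firms from foreign banks 1362.2, domestic pension funds' purchases of foreign equities 1667.9, inward foreign direct investment in the manufacturing sector 785.9; capital account: capital transfers received from emigrants 199.6.)

-1491.2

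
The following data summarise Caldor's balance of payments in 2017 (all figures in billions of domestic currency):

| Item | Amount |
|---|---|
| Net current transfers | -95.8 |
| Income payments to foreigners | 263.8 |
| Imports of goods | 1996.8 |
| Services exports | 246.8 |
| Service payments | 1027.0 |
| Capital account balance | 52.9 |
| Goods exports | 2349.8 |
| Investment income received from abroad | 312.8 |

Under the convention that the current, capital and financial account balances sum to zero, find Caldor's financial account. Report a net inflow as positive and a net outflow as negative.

421.1

Goods balance = 2349.8 - 1996.8 = 353.0
Services balance = 246.8 - 1027.0 = -780.2
Trade balance (goods + services) = 353.0 + (-780.2) = -427.2
Net primary income = 312.8 - 263.8 = 49.0
Net secondary income = -95.8
Current account = -427.2 + 49.0 + (-95.8) = -474.0
Financial account = -(-474.0 + 52.9) = 421.1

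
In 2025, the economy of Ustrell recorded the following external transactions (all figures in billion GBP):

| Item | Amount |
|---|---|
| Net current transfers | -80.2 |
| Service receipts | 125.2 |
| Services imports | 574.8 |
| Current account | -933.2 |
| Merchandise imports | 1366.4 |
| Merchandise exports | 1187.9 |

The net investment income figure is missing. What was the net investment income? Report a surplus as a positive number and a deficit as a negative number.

-224.9

Current account = goods balance + services balance + net primary income + net secondary income
Sum of the known components = -708.3
Net investment income = CA - (known components) = -933.2 - (-708.3) = -224.9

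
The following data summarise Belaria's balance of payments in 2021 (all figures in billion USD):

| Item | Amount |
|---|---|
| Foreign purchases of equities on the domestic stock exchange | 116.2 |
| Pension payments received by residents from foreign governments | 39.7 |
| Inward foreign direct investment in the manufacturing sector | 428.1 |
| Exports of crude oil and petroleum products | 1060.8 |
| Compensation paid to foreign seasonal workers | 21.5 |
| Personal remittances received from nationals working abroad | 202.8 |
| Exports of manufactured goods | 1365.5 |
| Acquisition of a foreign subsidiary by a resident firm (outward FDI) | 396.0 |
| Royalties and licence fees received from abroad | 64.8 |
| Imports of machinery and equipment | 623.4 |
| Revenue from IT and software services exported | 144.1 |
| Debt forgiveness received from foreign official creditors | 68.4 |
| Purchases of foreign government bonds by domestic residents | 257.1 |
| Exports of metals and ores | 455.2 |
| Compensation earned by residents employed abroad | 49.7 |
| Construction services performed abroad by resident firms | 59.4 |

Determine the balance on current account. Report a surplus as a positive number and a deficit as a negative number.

Goods: -623.4 + 455.2 + 1365.5 + 1060.8 = 2258.1
Services: 64.8 + 144.1 + 59.4 = 268.3
Primary income: -21.5 + 49.7 = 28.2
Secondary income: 39.7 + 202.8 = 242.5
Current account = 2258.1 + 268.3 + 28.2 + 242.5 = 2797.1
(Excluded from the current account — financial account: foreign purchases of equities on the domestic stock exchange 116.2, inward foreign direct investment in the manufacturing sector 428.1, acquisition of a foreign subsidiary by a resident firm (outward FDI) 396.0, purchases of foreign government bonds by domestic residents 257.1; capital account: debt forgiveness received from foreign official creditors 68.4.)

2797.1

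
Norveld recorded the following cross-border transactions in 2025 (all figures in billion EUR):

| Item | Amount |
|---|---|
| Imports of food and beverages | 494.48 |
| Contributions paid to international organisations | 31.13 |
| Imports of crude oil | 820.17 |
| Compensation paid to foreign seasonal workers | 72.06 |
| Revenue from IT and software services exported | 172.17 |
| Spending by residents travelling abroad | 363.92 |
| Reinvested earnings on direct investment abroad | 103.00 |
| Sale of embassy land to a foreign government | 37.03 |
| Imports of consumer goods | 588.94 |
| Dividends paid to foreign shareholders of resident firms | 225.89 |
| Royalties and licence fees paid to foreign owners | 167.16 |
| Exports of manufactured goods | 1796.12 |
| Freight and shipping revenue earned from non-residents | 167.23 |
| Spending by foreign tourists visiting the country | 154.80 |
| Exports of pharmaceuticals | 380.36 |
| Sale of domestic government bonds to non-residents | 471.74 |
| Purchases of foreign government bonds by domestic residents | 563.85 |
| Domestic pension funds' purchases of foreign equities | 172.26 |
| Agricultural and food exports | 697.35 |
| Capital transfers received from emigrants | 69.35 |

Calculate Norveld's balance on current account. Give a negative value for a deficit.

Goods: -494.48 - 820.17 + 380.36 + 697.35 + 1796.12 - 588.94 = 970.24
Services: 154.80 + 172.17 - 167.16 + 167.23 - 363.92 = -36.88
Primary income: -72.06 - 225.89 + 103.00 = -194.95
Secondary income: -31.13
Current account = 970.24 + (-36.88) + (-194.95) + (-31.13) = 707.28
(Excluded from the current account — capital account: sale of embassy land to a foreign government 37.03, capital transfers received from emigrants 69.35; financial account: sale of domestic government bonds to non-residents 471.74, purchases of foreign government bonds by domestic residents 563.85, domestic pension funds' purchases of foreign equities 172.26.)

707.28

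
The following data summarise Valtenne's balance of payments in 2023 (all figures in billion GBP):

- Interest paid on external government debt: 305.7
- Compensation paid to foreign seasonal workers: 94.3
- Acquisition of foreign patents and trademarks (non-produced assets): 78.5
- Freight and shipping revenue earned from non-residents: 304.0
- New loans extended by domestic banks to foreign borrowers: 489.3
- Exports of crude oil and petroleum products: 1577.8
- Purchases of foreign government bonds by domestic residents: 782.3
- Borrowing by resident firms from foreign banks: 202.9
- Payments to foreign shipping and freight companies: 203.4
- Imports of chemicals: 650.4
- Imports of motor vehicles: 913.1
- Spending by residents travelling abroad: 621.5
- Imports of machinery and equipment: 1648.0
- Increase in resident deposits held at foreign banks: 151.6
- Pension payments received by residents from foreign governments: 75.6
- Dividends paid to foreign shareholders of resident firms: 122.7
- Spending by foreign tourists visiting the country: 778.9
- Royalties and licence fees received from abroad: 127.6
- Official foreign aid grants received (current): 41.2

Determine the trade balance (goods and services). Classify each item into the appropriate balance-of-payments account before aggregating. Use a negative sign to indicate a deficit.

Goods: 1577.8 - 650.4 - 1648.0 - 913.1 = -1633.7
Services: 778.9 + 304.0 + 127.6 - 621.5 - 203.4 = 385.6
Trade balance = -1633.7 + 385.6 = -1248.1
(Excluded from the trade balance — primary income: interest paid on external government debt 305.7, compensation paid to foreign seasonal workers 94.3, dividends paid to foreign shareholders of resident firms 122.7; capital account: acquisition of foreign patents and trademarks (non-produced assets) 78.5; financial account: new loans extended by domestic banks to foreign borrowers 489.3, purchases of foreign government bonds by domestic residents 782.3, borrowing by resident firms from foreign banks 202.9, increase in resident deposits held at foreign banks 151.6; secondary income: pension payments received by residents from foreign governments 75.6, official foreign aid grants received (current) 41.2.)

-1248.1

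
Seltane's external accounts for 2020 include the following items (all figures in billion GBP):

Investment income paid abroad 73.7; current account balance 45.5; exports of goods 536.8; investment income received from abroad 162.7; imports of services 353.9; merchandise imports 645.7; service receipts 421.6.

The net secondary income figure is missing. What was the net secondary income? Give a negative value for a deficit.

Current account = goods balance + services balance + net primary income + net secondary income
Sum of the known components = 47.8
Net secondary income = CA - (known components) = 45.5 - 47.8 = -2.3

-2.3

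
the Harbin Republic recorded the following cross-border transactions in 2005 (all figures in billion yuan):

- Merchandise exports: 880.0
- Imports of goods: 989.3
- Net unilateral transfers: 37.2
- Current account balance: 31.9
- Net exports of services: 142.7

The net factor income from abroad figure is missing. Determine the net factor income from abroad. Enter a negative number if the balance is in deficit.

Current account = goods balance + services balance + net primary income + net secondary income
Sum of the known components = 70.6
Net factor income from abroad = CA - (known components) = 31.9 - 70.6 = -38.7

-38.7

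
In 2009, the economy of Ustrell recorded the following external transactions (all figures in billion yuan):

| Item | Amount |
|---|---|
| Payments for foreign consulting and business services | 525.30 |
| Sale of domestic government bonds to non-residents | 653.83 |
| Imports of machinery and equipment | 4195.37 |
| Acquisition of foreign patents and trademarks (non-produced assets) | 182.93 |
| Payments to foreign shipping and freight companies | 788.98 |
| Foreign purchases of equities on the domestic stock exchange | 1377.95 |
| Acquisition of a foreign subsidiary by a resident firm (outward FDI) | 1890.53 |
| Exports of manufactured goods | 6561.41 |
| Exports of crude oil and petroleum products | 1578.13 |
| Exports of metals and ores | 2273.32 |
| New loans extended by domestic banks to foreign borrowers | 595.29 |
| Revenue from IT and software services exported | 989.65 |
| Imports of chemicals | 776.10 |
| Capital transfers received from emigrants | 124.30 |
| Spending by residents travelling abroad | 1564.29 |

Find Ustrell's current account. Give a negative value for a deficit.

3552.47

Goods: 2273.32 + 1578.13 - 776.10 + 6561.41 - 4195.37 = 5441.39
Services: -788.98 + 989.65 - 525.30 - 1564.29 = -1888.92
Current account = 5441.39 + (-1888.92) = 3552.47
(Excluded from the current account — financial account: sale of domestic government bonds to non-residents 653.83, foreign purchases of equities on the domestic stock exchange 1377.95, acquisition of a foreign subsidiary by a resident firm (outward FDI) 1890.53, new loans extended by domestic banks to foreign borrowers 595.29; capital account: acquisition of foreign patents and trademarks (non-produced assets) 182.93, capital transfers received from emigrants 124.30.)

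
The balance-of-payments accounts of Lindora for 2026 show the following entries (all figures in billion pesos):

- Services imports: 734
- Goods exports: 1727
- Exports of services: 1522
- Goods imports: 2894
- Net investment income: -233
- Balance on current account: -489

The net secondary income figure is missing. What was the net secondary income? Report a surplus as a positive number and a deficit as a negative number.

Current account = goods balance + services balance + net primary income + net secondary income
Sum of the known components = -612
Net secondary income = CA - (known components) = -489 - (-612) = 123

123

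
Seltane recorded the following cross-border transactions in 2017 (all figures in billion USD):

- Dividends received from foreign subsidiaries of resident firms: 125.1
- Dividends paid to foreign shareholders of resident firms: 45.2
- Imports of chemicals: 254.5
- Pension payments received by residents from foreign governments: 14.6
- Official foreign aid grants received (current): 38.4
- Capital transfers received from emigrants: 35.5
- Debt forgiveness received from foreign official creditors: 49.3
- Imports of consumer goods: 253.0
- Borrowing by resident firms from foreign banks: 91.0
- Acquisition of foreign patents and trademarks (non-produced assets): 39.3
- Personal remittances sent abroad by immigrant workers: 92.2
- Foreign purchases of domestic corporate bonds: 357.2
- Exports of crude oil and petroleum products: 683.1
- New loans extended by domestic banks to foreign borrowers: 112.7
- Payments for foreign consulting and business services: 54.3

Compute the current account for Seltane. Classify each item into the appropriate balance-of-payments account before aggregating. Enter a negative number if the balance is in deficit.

162.0

Goods: -254.5 - 253.0 + 683.1 = 175.6
Services: -54.3
Primary income: 125.1 - 45.2 = 79.9
Secondary income: 38.4 + 14.6 - 92.2 = -39.2
Current account = 175.6 + (-54.3) + 79.9 + (-39.2) = 162.0
(Excluded from the current account — capital account: capital transfers received from emigrants 35.5, debt forgiveness received from foreign official creditors 49.3, acquisition of foreign patents and trademarks (non-produced assets) 39.3; financial account: borrowing by resident firms from foreign banks 91.0, foreign purchases of domestic corporate bonds 357.2, new loans extended by domestic banks to foreign borrowers 112.7.)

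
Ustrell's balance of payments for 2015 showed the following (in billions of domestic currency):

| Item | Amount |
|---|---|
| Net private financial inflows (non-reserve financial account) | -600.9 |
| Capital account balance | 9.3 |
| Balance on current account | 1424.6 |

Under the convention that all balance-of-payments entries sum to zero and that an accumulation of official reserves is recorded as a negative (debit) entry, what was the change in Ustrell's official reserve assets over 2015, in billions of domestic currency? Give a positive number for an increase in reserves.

833.0

Official reserve transactions balance = -(1424.6 + 9.3 + (-600.9)) = -833.0
An accumulation of reserves is recorded as a debit (negative entry), so the change in the stock of reserves is the negative of that balance.
Change in official reserves = -(-833.0) = 833.0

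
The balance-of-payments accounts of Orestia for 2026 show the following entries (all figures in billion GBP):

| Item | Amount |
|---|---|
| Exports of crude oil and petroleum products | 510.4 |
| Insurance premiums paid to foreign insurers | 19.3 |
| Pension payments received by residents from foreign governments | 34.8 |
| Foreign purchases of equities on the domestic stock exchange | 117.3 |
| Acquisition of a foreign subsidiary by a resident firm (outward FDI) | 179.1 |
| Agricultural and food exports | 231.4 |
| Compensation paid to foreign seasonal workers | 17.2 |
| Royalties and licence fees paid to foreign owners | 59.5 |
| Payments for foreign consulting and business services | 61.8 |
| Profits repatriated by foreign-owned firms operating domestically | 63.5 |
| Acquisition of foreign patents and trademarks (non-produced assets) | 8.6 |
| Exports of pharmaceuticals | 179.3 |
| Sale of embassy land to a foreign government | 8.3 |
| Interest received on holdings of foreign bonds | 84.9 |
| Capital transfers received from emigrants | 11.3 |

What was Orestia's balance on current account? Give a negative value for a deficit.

819.5

Goods: 231.4 + 510.4 + 179.3 = 921.1
Services: -61.8 - 59.5 - 19.3 = -140.6
Primary income: -63.5 - 17.2 + 84.9 = 4.2
Secondary income: 34.8
Current account = 921.1 + (-140.6) + 4.2 + 34.8 = 819.5
(Excluded from the current account — financial account: foreign purchases of equities on the domestic stock exchange 117.3, acquisition of a foreign subsidiary by a resident firm (outward FDI) 179.1; capital account: acquisition of foreign patents and trademarks (non-produced assets) 8.6, sale of embassy land to a foreign government 8.3, capital transfers received from emigrants 11.3.)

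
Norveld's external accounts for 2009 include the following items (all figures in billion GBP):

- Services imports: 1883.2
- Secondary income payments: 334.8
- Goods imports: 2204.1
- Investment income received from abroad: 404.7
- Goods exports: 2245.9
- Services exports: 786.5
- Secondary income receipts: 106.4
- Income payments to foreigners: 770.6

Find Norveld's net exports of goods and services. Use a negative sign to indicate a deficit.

-1054.9

Goods balance = 2245.9 - 2204.1 = 41.8
Services balance = 786.5 - 1883.2 = -1096.7
Trade balance (goods + services) = 41.8 + (-1096.7) = -1054.9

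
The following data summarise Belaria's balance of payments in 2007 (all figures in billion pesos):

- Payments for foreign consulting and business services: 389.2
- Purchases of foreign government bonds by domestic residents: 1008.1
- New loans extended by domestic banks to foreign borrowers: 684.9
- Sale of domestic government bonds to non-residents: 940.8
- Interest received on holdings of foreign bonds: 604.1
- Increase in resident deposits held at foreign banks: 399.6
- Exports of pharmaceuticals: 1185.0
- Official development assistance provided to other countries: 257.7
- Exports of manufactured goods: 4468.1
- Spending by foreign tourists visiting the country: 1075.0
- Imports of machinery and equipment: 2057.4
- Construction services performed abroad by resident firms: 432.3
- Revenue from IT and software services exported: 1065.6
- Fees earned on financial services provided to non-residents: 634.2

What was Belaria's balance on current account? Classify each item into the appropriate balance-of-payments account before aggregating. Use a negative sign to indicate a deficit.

Goods: -2057.4 + 4468.1 + 1185.0 = 3595.7
Services: -389.2 + 1065.6 + 1075.0 + 634.2 + 432.3 = 2817.9
Primary income: 604.1
Secondary income: -257.7
Current account = 3595.7 + 2817.9 + 604.1 + (-257.7) = 6760.0
(Excluded from the current account — financial account: purchases of foreign government bonds by domestic residents 1008.1, new loans extended by domestic banks to foreign borrowers 684.9, sale of domestic government bonds to non-residents 940.8, increase in resident deposits held at foreign banks 399.6.)

6760.0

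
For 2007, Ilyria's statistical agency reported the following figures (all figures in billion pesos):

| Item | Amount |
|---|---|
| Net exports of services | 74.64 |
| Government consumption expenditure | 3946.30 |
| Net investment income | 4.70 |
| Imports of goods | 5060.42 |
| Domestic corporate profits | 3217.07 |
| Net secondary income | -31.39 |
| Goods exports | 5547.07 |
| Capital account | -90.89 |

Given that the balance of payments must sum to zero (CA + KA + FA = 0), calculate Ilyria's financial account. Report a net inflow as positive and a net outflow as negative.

-443.71

Goods balance = 5547.07 - 5060.42 = 486.65
Services balance = 74.64
Trade balance (goods + services) = 486.65 + 74.64 = 561.29
Net primary income = 4.70
Net secondary income = -31.39
Current account = 561.29 + 4.70 + (-31.39) = 534.60
Financial account = -(534.60 + (-90.89)) = -443.71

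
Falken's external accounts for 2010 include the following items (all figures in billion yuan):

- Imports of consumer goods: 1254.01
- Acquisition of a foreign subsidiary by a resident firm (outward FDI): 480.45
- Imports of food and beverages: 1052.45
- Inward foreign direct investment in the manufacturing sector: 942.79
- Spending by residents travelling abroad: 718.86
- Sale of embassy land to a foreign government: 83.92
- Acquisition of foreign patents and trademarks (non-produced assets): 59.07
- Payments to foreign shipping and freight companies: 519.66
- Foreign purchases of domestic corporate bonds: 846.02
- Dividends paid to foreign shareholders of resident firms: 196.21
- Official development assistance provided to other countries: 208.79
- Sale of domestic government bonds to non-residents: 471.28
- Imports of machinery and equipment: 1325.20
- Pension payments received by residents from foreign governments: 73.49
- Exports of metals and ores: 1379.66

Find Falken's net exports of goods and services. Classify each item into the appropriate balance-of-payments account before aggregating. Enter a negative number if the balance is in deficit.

-3490.52

Goods: -1052.45 - 1325.20 + 1379.66 - 1254.01 = -2252.00
Services: -519.66 - 718.86 = -1238.52
Trade balance = -2252.00 + (-1238.52) = -3490.52
(Excluded from the trade balance — financial account: acquisition of a foreign subsidiary by a resident firm (outward FDI) 480.45, inward foreign direct investment in the manufacturing sector 942.79, foreign purchases of domestic corporate bonds 846.02, sale of domestic government bonds to non-residents 471.28; capital account: sale of embassy land to a foreign government 83.92, acquisition of foreign patents and trademarks (non-produced assets) 59.07; primary income: dividends paid to foreign shareholders of resident firms 196.21; secondary income: official development assistance provided to other countries 208.79, pension payments received by residents from foreign governments 73.49.)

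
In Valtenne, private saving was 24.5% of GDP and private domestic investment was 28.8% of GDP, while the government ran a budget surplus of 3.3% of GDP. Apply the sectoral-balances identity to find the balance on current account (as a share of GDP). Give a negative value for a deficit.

-1.0

By the sectoral-balances identity, CA = (S_private - I) + (T - G).
Private balance = 24.5 - 28.8 = -4.3
Government balance (T - G) = 3.3
CA = -4.3 + 3.3 = -1.0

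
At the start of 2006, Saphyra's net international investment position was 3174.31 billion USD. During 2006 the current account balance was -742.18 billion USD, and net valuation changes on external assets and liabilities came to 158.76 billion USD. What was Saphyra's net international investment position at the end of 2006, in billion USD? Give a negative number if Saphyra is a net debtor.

Change in NIIP = current account + net valuation change = -742.18 + 158.76 = -583.42
End-of-year NIIP = 3174.31 + (-583.42) = 2590.89

2590.89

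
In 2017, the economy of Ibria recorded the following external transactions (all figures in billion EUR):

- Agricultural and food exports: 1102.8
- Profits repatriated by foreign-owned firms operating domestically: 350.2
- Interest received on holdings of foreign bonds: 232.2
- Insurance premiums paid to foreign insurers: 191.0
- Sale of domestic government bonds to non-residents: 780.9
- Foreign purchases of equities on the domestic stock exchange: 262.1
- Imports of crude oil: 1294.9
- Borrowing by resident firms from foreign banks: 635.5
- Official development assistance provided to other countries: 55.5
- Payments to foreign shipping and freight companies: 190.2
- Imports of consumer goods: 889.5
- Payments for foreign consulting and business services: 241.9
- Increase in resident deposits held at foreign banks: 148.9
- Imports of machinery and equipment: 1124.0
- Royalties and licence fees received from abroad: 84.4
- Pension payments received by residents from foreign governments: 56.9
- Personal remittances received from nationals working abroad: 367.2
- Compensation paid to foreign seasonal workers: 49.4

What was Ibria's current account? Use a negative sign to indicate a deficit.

Goods: -1124.0 + 1102.8 - 1294.9 - 889.5 = -2205.6
Services: -191.0 - 241.9 + 84.4 - 190.2 = -538.7
Primary income: -350.2 + 232.2 - 49.4 = -167.4
Secondary income: 56.9 + 367.2 - 55.5 = 368.6
Current account = (-2205.6) + (-538.7) + (-167.4) + 368.6 = -2543.1
(Excluded from the current account — financial account: sale of domestic government bonds to non-residents 780.9, foreign purchases of equities on the domestic stock exchange 262.1, borrowing by resident firms from foreign banks 635.5, increase in resident deposits held at foreign banks 148.9.)

-2543.1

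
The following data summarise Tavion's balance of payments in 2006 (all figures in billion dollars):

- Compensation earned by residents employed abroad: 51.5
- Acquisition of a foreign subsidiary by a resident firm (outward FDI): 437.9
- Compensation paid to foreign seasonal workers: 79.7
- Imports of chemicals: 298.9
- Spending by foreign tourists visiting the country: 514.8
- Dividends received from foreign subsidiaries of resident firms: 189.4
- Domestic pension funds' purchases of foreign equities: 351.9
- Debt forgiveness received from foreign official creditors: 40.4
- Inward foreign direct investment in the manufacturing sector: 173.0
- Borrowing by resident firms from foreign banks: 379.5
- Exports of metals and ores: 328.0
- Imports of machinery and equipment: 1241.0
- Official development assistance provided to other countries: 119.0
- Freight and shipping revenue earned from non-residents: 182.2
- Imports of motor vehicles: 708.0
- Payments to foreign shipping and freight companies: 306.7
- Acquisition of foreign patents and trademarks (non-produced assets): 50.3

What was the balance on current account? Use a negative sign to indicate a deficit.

-1487.4

Goods: -1241.0 - 298.9 + 328.0 - 708.0 = -1919.9
Services: 182.2 + 514.8 - 306.7 = 390.3
Primary income: -79.7 + 51.5 + 189.4 = 161.2
Secondary income: -119.0
Current account = (-1919.9) + 390.3 + 161.2 + (-119.0) = -1487.4
(Excluded from the current account — financial account: acquisition of a foreign subsidiary by a resident firm (outward FDI) 437.9, domestic pension funds' purchases of foreign equities 351.9, inward foreign direct investment in the manufacturing sector 173.0, borrowing by resident firms from foreign banks 379.5; capital account: debt forgiveness received from foreign official creditors 40.4, acquisition of foreign patents and trademarks (non-produced assets) 50.3.)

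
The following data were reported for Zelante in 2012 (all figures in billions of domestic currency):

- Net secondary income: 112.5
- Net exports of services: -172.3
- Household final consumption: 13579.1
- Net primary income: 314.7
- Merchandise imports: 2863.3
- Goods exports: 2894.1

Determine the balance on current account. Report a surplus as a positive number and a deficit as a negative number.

285.7

Goods balance = 2894.1 - 2863.3 = 30.8
Services balance = -172.3
Trade balance (goods + services) = 30.8 + (-172.3) = -141.5
Net primary income = 314.7
Net secondary income = 112.5
Current account = -141.5 + 314.7 + 112.5 = 285.7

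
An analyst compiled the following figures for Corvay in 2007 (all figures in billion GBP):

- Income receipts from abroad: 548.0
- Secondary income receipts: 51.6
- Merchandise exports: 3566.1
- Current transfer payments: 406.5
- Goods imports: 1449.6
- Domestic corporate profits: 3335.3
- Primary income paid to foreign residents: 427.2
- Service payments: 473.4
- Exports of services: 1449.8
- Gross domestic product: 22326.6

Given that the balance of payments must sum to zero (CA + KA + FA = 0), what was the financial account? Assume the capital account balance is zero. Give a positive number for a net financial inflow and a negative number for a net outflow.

-2858.8

Goods balance = 3566.1 - 1449.6 = 2116.5
Services balance = 1449.8 - 473.4 = 976.4
Trade balance (goods + services) = 2116.5 + 976.4 = 3092.9
Net primary income = 548.0 - 427.2 = 120.8
Net secondary income = 51.6 - 406.5 = -354.9
Current account = 3092.9 + 120.8 + (-354.9) = 2858.8
Financial account = -(2858.8) = -2858.8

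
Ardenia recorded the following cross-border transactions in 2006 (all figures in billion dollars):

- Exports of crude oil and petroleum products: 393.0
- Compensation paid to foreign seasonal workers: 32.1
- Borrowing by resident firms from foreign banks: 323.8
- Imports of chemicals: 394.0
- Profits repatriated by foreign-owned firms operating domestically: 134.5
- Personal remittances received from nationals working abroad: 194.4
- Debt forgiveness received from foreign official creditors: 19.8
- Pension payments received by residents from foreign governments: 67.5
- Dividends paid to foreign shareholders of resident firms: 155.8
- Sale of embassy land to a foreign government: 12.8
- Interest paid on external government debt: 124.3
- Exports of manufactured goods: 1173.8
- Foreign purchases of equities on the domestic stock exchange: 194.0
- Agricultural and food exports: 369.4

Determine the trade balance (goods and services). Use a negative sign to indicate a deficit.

1542.2

Goods: 1173.8 + 369.4 + 393.0 - 394.0 = 1542.2
Trade balance = 1542.2 + 0.0 = 1542.2
(Excluded from the trade balance — primary income: compensation paid to foreign seasonal workers 32.1, profits repatriated by foreign-owned firms operating domestically 134.5, dividends paid to foreign shareholders of resident firms 155.8, interest paid on external government debt 124.3; financial account: borrowing by resident firms from foreign banks 323.8, foreign purchases of equities on the domestic stock exchange 194.0; secondary income: personal remittances received from nationals working abroad 194.4, pension payments received by residents from foreign governments 67.5; capital account: debt forgiveness received from foreign official creditors 19.8, sale of embassy land to a foreign government 12.8.)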